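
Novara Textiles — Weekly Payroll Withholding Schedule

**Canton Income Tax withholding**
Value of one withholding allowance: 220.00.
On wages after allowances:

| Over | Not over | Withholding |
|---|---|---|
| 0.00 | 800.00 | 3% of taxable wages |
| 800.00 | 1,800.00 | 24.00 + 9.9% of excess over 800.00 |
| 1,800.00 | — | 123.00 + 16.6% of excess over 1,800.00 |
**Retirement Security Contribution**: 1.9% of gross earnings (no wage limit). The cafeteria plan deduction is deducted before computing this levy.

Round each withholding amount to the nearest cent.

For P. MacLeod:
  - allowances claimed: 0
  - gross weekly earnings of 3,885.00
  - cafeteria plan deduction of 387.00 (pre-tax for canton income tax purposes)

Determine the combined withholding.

471.33

Canton Income Tax: taxable = 3,885.00 − 387.00 = 3,498.00
  123.00 + 16.6% × (3,498.00 − 1,800.00) = 123.00 + 16.6% × 1,698.00 = 404.87
Retirement Security Contribution: 1.9% × 3,498.00 = 66.46
Total: 404.87 + 66.46 = 471.33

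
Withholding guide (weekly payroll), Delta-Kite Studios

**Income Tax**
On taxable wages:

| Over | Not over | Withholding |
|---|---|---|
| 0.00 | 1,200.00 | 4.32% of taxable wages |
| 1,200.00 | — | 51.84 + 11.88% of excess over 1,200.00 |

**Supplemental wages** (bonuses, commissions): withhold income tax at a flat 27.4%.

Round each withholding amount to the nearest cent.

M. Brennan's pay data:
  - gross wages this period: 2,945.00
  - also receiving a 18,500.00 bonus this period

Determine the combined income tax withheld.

5,328.15

Income Tax: taxable = 2,945.00
  51.84 + 11.88% × (2,945.00 − 1,200.00) = 51.84 + 11.88% × 1,745.00 = 259.15
Supplemental (27.4% flat on bonus): 27.4% × 18,500.00 = 5,069.00
Total income tax: 259.15 + 5,069.00 = 5,328.15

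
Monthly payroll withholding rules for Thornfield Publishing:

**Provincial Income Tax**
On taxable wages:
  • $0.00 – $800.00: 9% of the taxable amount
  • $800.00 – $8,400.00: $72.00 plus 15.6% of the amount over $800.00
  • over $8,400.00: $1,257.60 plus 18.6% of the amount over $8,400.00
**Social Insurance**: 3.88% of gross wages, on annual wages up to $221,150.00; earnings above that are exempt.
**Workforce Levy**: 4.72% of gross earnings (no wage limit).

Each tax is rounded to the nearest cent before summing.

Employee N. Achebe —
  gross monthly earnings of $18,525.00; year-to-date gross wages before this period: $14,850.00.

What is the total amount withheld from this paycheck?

Provincial Income Tax: taxable = $18,525.00
  $1,257.60 + 18.6% × ($18,525.00 − $8,400.00) = $1,257.60 + 18.6% × $10,125.00 = $3,140.85
Social Insurance: 3.88% × $18,525.00 = $718.77
Workforce Levy: 4.72% × $18,525.00 = $874.38
Total: $3,140.85 + $718.77 + $874.38 = $4,734.00

$4,734.00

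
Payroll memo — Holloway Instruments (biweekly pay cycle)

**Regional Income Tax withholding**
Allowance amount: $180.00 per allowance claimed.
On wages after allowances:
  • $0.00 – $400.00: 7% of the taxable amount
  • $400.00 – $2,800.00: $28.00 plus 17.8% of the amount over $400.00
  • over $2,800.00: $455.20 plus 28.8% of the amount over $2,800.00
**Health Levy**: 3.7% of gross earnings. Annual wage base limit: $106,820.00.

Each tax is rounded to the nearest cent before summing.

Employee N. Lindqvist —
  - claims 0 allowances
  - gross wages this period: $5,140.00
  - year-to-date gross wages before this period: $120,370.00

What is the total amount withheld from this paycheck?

$1,129.12

Regional Income Tax: taxable = $5,140.00
  $455.20 + 28.8% × ($5,140.00 − $2,800.00) = $455.20 + 28.8% × $2,340.00 = $1,129.12
Health Levy: YTD $120,370.00 ≥ cap $106,820.00 → $0.00
Total: $1,129.12 + $0.00 = $1,129.12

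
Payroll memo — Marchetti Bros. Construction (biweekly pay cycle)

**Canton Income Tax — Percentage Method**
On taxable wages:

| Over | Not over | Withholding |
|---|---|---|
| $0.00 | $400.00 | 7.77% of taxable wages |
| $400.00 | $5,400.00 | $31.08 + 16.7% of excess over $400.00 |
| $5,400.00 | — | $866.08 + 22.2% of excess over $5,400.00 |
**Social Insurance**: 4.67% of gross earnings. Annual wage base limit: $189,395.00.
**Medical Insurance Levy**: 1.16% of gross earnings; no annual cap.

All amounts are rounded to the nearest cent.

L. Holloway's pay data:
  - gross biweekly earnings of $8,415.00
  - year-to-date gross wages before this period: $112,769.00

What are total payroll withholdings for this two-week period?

Canton Income Tax: taxable = $8,415.00
  $866.08 + 22.2% × ($8,415.00 − $5,400.00) = $866.08 + 22.2% × $3,015.00 = $1,535.41
Social Insurance: 4.67% × $8,415.00 = $392.98
Medical Insurance Levy: 1.16% × $8,415.00 = $97.61
Total: $1,535.41 + $392.98 + $97.61 = $2,026.00

$2,026.00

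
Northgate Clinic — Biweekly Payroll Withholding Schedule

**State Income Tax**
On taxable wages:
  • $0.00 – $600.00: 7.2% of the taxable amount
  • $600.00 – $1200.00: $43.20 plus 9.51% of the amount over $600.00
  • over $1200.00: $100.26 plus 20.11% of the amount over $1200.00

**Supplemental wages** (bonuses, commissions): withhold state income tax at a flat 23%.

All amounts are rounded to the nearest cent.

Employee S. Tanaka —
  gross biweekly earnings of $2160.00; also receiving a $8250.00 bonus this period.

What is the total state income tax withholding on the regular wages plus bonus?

State Income Tax: taxable = $2160.00
  $100.26 + 20.11% × ($2160.00 − $1200.00) = $100.26 + 20.11% × $960.00 = $293.32
Supplemental (23% flat on bonus): 23% × $8250.00 = $1897.50
Total state income tax: $293.32 + $1897.50 = $2190.82

$2190.82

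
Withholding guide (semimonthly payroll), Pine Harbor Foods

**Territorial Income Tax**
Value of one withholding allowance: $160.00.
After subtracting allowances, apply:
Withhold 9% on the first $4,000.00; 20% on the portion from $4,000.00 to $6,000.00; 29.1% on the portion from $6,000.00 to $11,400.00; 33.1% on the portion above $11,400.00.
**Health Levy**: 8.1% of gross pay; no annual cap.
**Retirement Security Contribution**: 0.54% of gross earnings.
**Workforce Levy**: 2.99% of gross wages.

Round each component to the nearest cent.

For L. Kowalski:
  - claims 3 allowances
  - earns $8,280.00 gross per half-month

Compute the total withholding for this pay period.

$2,246.76

Territorial Income Tax: taxable = $8,280.00 − 3×$160.00 = $7,800.00
  $760.00 + 29.1% × ($7,800.00 − $6,000.00) = $760.00 + 29.1% × $1,800.00 = $1,283.80
Health Levy: 8.1% × $8,280.00 = $670.68
Retirement Security Contribution: 0.54% × $8,280.00 = $44.71
Workforce Levy: 2.99% × $8,280.00 = $247.57
Total: $1,283.80 + $670.68 + $44.71 + $247.57 = $2,246.76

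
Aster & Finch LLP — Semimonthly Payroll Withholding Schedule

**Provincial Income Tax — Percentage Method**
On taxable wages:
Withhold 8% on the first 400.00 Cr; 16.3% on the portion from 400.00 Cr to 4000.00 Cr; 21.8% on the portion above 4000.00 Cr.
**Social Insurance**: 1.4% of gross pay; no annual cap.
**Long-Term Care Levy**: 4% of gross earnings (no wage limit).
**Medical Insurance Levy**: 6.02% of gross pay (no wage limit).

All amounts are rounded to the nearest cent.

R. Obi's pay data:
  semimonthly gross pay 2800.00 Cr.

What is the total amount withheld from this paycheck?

Provincial Income Tax: taxable = 2800.00 Cr
  32.00 Cr + 16.3% × (2800.00 Cr − 400.00 Cr) = 32.00 Cr + 16.3% × 2400.00 Cr = 423.20 Cr
Social Insurance: 1.4% × 2800.00 Cr = 39.20 Cr
Long-Term Care Levy: 4% × 2800.00 Cr = 112.00 Cr
Medical Insurance Levy: 6.02% × 2800.00 Cr = 168.56 Cr
Total: 423.20 Cr + 39.20 Cr + 112.00 Cr + 168.56 Cr = 742.96 Cr

742.96 Cr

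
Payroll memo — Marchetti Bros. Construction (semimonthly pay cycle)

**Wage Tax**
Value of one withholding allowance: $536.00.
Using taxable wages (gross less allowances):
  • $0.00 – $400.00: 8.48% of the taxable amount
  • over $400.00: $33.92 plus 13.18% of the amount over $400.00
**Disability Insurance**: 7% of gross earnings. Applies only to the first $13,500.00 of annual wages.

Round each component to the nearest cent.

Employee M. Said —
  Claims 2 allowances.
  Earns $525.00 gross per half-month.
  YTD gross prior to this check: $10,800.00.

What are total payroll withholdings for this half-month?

$36.75

Wage Tax: taxable = $525.00 − 2×$536.00 = $-547.00
  Taxable ≤ 0 → $0.00
Disability Insurance: 7% × $525.00 = $36.75
Total: $0.00 + $36.75 = $36.75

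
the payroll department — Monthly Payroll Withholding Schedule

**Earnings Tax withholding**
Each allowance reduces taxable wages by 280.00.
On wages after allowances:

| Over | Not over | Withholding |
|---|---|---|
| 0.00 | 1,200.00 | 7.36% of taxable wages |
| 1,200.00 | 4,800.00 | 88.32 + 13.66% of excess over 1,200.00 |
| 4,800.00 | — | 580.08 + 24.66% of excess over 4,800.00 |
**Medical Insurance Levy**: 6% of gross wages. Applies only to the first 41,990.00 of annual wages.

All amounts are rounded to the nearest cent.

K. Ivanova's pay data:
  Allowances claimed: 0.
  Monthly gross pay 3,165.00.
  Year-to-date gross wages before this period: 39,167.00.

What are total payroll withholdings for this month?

526.12

Earnings Tax: taxable = 3,165.00
  88.32 + 13.66% × (3,165.00 − 1,200.00) = 88.32 + 13.66% × 1,965.00 = 356.74
Medical Insurance Levy: cap 41,990.00 − YTD 39,167.00 = 2,823.00 subject; 6% × 2,823.00 = 169.38
Total: 356.74 + 169.38 = 526.12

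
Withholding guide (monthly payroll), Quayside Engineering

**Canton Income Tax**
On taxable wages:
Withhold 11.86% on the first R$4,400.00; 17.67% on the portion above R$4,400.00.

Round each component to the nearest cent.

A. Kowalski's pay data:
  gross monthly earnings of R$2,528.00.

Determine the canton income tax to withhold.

Canton Income Tax: taxable = R$2,528.00
  11.86% × R$2,528.00 = R$299.82

R$299.82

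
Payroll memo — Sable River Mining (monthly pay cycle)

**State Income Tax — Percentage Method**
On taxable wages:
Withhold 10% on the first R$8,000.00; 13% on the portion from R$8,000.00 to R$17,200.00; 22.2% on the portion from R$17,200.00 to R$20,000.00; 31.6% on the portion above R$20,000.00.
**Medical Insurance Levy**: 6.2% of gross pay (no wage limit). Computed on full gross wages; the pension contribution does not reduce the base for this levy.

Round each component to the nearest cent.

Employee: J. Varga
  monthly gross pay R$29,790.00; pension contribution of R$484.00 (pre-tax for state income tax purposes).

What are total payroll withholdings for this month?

State Income Tax: taxable = R$29,790.00 − R$484.00 = R$29,306.00
  R$2,617.60 + 31.6% × (R$29,306.00 − R$20,000.00) = R$2,617.60 + 31.6% × R$9,306.00 = R$5,558.30
Medical Insurance Levy: 6.2% × R$29,790.00 = R$1,846.98
Total: R$5,558.30 + R$1,846.98 = R$7,405.28

R$7,405.28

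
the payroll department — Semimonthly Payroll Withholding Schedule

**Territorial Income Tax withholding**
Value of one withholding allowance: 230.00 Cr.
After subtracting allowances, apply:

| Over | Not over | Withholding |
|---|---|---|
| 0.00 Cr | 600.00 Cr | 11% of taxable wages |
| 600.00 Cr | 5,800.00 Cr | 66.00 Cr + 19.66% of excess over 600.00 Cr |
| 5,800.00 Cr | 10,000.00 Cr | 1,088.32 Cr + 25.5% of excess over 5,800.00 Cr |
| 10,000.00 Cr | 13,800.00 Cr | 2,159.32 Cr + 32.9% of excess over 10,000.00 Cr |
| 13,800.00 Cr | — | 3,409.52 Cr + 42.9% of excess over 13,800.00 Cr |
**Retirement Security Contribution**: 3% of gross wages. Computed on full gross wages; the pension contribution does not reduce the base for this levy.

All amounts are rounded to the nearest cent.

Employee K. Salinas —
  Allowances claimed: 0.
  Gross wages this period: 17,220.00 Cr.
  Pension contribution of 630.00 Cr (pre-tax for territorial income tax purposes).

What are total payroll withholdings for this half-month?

5,123.03 Cr

Territorial Income Tax: taxable = 17,220.00 Cr − 630.00 Cr = 16,590.00 Cr
  3,409.52 Cr + 42.9% × (16,590.00 Cr − 13,800.00 Cr) = 3,409.52 Cr + 42.9% × 2,790.00 Cr = 4,606.43 Cr
Retirement Security Contribution: 3% × 17,220.00 Cr = 516.60 Cr
Total: 4,606.43 Cr + 516.60 Cr = 5,123.03 Cr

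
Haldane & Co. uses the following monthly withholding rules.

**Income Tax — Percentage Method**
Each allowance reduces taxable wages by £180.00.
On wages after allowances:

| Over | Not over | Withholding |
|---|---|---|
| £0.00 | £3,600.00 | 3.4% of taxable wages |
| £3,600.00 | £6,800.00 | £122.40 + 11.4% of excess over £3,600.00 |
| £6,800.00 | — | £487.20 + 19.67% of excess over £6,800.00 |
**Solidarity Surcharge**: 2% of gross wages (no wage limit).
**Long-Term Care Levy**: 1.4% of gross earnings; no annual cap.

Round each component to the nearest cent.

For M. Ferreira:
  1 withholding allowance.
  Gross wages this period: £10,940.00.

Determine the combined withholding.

£1,638.09

Income Tax: taxable = £10,940.00 − 1×£180.00 = £10,760.00
  £487.20 + 19.67% × (£10,760.00 − £6,800.00) = £487.20 + 19.67% × £3,960.00 = £1,266.13
Solidarity Surcharge: 2% × £10,940.00 = £218.80
Long-Term Care Levy: 1.4% × £10,940.00 = £153.16
Total: £1,266.13 + £218.80 + £153.16 = £1,638.09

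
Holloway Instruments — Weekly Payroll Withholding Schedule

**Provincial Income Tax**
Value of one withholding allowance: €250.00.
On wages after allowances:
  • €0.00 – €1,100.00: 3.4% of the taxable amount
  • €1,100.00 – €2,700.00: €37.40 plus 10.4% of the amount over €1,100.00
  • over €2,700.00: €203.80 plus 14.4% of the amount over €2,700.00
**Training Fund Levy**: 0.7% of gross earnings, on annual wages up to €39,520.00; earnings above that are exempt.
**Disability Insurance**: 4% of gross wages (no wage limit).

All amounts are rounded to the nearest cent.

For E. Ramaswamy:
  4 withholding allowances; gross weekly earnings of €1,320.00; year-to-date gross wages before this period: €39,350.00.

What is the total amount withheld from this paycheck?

€64.87

Provincial Income Tax: taxable = €1,320.00 − 4×€250.00 = €320.00
  3.4% × €320.00 = €10.88
Training Fund Levy: cap €39,520.00 − YTD €39,350.00 = €170.00 subject; 0.7% × €170.00 = €1.19
Disability Insurance: 4% × €1,320.00 = €52.80
Total: €10.88 + €1.19 + €52.80 = €64.87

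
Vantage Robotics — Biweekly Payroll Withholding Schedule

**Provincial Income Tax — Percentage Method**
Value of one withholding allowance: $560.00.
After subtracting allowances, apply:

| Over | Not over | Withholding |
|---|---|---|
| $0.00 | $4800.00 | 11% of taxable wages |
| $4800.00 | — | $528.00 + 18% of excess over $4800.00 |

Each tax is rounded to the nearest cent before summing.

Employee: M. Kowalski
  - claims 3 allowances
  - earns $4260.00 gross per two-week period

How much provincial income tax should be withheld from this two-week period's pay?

$283.80

Provincial Income Tax: taxable = $4260.00 − 3×$560.00 = $2580.00
  11% × $2580.00 = $283.80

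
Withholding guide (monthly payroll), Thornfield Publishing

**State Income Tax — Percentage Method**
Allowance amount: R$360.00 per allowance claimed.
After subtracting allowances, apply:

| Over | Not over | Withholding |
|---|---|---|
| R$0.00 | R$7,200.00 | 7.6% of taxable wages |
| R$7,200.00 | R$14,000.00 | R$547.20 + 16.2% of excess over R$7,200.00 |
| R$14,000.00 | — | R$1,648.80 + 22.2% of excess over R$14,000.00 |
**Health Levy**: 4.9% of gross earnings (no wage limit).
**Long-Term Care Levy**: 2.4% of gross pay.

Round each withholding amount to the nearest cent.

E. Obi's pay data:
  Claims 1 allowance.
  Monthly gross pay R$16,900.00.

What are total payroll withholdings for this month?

R$3,446.38

State Income Tax: taxable = R$16,900.00 − 1×R$360.00 = R$16,540.00
  R$1,648.80 + 22.2% × (R$16,540.00 − R$14,000.00) = R$1,648.80 + 22.2% × R$2,540.00 = R$2,212.68
Health Levy: 4.9% × R$16,900.00 = R$828.10
Long-Term Care Levy: 2.4% × R$16,900.00 = R$405.60
Total: R$2,212.68 + R$828.10 + R$405.60 = R$3,446.38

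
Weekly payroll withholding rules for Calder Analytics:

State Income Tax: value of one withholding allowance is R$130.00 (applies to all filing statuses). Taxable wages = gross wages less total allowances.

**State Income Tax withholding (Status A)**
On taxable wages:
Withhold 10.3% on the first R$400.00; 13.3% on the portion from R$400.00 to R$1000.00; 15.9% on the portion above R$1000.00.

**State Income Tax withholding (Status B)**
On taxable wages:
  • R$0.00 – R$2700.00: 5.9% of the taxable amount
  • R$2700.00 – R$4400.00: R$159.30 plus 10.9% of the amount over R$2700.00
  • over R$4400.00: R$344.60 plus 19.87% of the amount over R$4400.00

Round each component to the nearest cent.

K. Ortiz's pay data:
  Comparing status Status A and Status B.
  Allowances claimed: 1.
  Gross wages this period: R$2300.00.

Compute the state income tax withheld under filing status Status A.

R$307.03

State Income Tax (Status A): taxable = R$2300.00 − 1×R$130.00 = R$2170.00
  R$121.00 + 15.9% × (R$2170.00 − R$1000.00) = R$121.00 + 15.9% × R$1170.00 = R$307.03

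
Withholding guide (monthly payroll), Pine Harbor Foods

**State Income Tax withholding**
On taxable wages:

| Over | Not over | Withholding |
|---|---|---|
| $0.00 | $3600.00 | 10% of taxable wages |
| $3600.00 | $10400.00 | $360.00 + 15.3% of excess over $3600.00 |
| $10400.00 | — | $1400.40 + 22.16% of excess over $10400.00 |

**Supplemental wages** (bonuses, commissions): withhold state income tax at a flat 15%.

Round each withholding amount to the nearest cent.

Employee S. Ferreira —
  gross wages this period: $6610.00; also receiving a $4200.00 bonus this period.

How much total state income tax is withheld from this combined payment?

State Income Tax: taxable = $6610.00
  $360.00 + 15.3% × ($6610.00 − $3600.00) = $360.00 + 15.3% × $3010.00 = $820.53
Supplemental (15% flat on bonus): 15% × $4200.00 = $630.00
Total state income tax: $820.53 + $630.00 = $1450.53

$1450.53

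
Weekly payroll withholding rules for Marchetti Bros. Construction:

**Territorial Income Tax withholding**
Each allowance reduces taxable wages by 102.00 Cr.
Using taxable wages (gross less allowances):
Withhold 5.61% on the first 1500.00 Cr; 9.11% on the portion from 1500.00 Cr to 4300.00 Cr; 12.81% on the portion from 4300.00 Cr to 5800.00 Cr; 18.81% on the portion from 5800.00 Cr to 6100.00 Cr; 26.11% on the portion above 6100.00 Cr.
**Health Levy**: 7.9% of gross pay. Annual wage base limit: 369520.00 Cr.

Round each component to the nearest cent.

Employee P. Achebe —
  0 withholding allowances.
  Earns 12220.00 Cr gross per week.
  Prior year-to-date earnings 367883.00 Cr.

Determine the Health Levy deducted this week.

129.32 Cr

Health Levy: cap 369520.00 Cr − YTD 367883.00 Cr = 1637.00 Cr subject; 7.9% × 1637.00 Cr = 129.32 Cr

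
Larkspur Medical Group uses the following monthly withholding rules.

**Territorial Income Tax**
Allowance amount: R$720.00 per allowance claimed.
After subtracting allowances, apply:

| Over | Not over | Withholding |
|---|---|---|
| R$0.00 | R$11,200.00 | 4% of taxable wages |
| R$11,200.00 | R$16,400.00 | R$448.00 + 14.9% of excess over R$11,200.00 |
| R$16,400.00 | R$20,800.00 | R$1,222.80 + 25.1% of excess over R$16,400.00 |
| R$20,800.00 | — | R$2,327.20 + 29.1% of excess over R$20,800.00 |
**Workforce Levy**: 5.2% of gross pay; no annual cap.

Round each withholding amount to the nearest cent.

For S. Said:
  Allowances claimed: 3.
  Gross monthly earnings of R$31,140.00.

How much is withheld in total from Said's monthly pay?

R$6,326.86

Territorial Income Tax: taxable = R$31,140.00 − 3×R$720.00 = R$28,980.00
  R$2,327.20 + 29.1% × (R$28,980.00 − R$20,800.00) = R$2,327.20 + 29.1% × R$8,180.00 = R$4,707.58
Workforce Levy: 5.2% × R$31,140.00 = R$1,619.28
Total: R$4,707.58 + R$1,619.28 = R$6,326.86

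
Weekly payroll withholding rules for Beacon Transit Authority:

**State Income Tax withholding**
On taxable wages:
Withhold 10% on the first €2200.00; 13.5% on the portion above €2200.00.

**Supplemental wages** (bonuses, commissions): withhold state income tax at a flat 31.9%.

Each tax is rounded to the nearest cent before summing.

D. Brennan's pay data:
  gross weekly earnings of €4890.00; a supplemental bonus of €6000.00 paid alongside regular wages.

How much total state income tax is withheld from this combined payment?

€2497.15

State Income Tax: taxable = €4890.00
  €220.00 + 13.5% × (€4890.00 − €2200.00) = €220.00 + 13.5% × €2690.00 = €583.15
Supplemental (31.9% flat on bonus): 31.9% × €6000.00 = €1914.00
Total state income tax: €583.15 + €1914.00 = €2497.15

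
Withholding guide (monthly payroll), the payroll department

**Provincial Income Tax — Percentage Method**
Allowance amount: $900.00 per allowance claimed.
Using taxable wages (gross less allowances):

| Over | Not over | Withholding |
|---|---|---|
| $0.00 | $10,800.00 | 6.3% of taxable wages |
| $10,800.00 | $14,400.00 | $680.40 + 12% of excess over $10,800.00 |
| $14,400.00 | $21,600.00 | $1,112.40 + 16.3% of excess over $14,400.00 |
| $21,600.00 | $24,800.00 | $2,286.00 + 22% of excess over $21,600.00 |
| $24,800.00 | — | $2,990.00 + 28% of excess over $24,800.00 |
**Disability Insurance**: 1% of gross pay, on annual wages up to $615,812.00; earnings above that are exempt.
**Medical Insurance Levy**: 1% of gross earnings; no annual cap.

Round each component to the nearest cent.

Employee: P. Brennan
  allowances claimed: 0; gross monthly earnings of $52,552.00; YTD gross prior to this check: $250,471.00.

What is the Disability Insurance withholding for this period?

$525.52

Disability Insurance: 1% × $52,552.00 = $525.52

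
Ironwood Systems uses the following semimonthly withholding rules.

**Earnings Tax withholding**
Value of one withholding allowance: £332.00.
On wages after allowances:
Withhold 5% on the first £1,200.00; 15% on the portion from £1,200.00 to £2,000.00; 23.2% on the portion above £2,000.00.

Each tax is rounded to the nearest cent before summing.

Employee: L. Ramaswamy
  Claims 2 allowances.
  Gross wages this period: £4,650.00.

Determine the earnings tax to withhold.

£640.75

Earnings Tax: taxable = £4,650.00 − 2×£332.00 = £3,986.00
  £180.00 + 23.2% × (£3,986.00 − £2,000.00) = £180.00 + 23.2% × £1,986.00 = £640.75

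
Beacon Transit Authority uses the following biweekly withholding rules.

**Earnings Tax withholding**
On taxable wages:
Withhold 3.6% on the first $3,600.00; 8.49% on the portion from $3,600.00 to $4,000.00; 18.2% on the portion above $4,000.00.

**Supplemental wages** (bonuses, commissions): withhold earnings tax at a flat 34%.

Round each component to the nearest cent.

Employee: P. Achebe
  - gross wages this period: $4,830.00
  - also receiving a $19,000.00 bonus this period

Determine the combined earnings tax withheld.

$6,774.62

Earnings Tax: taxable = $4,830.00
  $163.56 + 18.2% × ($4,830.00 − $4,000.00) = $163.56 + 18.2% × $830.00 = $314.62
Supplemental (34% flat on bonus): 34% × $19,000.00 = $6,460.00
Total earnings tax: $314.62 + $6,460.00 = $6,774.62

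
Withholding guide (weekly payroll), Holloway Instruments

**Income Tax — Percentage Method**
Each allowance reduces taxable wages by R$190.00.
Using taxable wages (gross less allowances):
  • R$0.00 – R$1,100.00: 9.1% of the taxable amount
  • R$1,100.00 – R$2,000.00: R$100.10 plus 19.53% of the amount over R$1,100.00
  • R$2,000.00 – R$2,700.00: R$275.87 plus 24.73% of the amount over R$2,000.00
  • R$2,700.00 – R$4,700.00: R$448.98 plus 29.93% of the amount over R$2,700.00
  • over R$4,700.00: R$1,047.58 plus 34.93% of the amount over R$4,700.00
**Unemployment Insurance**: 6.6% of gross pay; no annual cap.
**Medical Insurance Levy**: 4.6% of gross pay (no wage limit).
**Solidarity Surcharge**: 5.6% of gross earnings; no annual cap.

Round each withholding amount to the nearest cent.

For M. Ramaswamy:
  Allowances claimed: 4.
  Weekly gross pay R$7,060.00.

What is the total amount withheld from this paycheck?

R$2,792.54

Income Tax: taxable = R$7,060.00 − 4×R$190.00 = R$6,300.00
  R$1,047.58 + 34.93% × (R$6,300.00 − R$4,700.00) = R$1,047.58 + 34.93% × R$1,600.00 = R$1,606.46
Unemployment Insurance: 6.6% × R$7,060.00 = R$465.96
Medical Insurance Levy: 4.6% × R$7,060.00 = R$324.76
Solidarity Surcharge: 5.6% × R$7,060.00 = R$395.36
Total: R$1,606.46 + R$465.96 + R$324.76 + R$395.36 = R$2,792.54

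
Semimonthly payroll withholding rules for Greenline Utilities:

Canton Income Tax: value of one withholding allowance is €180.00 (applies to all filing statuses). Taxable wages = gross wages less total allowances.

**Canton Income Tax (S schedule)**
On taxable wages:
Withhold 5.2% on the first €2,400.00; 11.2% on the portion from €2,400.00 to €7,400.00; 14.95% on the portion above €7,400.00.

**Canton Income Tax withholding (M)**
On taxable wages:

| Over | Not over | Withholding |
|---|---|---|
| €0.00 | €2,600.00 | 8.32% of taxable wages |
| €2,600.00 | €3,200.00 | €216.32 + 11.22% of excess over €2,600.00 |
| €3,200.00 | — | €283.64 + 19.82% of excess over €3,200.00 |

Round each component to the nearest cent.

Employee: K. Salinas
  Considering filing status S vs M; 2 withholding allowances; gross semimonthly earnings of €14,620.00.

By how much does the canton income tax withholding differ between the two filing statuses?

€765.36

Canton Income Tax (S): taxable = €14,620.00 − 2×€180.00 = €14,260.00
  €684.80 + 14.95% × (€14,260.00 − €7,400.00) = €684.80 + 14.95% × €6,860.00 = €1,710.37
Canton Income Tax (M): taxable = €14,620.00 − 2×€180.00 = €14,260.00
  €283.64 + 19.82% × (€14,260.00 − €3,200.00) = €283.64 + 19.82% × €11,060.00 = €2,475.73
Difference: |€1,710.37 − €2,475.73| = €765.36 (higher under M)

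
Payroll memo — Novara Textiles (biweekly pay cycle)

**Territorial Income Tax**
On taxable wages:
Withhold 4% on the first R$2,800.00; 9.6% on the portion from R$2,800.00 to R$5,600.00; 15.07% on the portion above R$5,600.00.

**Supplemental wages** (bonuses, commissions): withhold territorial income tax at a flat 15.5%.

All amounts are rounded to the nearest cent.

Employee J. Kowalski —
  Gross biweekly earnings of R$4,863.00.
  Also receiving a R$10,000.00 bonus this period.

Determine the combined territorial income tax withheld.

Territorial Income Tax: taxable = R$4,863.00
  R$112.00 + 9.6% × (R$4,863.00 − R$2,800.00) = R$112.00 + 9.6% × R$2,063.00 = R$310.05
Supplemental (15.5% flat on bonus): 15.5% × R$10,000.00 = R$1,550.00
Total territorial income tax: R$310.05 + R$1,550.00 = R$1,860.05

R$1,860.05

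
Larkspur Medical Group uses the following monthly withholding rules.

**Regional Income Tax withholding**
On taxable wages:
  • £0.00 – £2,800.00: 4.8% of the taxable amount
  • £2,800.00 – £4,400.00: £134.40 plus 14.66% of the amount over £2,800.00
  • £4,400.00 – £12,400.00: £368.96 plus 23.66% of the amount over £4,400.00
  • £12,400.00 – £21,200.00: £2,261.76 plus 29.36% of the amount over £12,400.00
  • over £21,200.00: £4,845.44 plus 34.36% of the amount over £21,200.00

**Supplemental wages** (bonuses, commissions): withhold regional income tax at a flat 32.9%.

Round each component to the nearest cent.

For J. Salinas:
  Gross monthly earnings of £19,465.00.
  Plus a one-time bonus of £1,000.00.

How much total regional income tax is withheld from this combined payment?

Regional Income Tax: taxable = £19,465.00
  £2,261.76 + 29.36% × (£19,465.00 − £12,400.00) = £2,261.76 + 29.36% × £7,065.00 = £4,336.04
Supplemental (32.9% flat on bonus): 32.9% × £1,000.00 = £329.00
Total regional income tax: £4,336.04 + £329.00 = £4,665.04

£4,665.04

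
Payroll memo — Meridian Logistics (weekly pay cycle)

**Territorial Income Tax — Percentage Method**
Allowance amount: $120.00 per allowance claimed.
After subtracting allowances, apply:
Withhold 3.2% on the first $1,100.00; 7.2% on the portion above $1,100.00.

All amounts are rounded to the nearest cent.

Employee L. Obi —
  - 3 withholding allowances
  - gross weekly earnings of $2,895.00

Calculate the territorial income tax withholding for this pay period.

$138.52

Territorial Income Tax: taxable = $2,895.00 − 3×$120.00 = $2,535.00
  $35.20 + 7.2% × ($2,535.00 − $1,100.00) = $35.20 + 7.2% × $1,435.00 = $138.52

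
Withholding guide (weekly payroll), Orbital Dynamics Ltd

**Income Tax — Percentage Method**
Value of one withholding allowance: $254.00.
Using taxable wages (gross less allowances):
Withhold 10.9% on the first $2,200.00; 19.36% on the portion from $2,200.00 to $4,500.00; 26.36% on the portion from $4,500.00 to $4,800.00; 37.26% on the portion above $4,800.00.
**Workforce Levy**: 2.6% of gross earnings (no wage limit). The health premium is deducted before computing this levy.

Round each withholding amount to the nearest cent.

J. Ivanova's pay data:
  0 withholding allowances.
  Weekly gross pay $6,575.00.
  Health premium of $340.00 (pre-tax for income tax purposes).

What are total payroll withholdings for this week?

Income Tax: taxable = $6,575.00 − $340.00 = $6,235.00
  $764.16 + 37.26% × ($6,235.00 − $4,800.00) = $764.16 + 37.26% × $1,435.00 = $1,298.84
Workforce Levy: 2.6% × $6,235.00 = $162.11
Total: $1,298.84 + $162.11 = $1,460.95

$1,460.95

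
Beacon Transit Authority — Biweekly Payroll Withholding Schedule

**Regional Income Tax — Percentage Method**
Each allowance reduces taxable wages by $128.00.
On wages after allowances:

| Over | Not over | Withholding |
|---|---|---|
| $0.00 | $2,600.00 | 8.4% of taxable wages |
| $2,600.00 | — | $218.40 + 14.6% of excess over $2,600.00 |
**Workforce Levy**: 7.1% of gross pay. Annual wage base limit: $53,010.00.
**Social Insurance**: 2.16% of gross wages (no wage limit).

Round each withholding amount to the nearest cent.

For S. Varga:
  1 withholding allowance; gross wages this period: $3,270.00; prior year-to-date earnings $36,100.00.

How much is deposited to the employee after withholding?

$2,669.67

Regional Income Tax: taxable = $3,270.00 − 1×$128.00 = $3,142.00
  $218.40 + 14.6% × ($3,142.00 − $2,600.00) = $218.40 + 14.6% × $542.00 = $297.53
Workforce Levy: 7.1% × $3,270.00 = $232.17
Social Insurance: 2.16% × $3,270.00 = $70.63
Total withheld: $297.53 + $232.17 + $70.63 = $600.33
Net pay: $3,270.00 − $600.33 = $2,669.67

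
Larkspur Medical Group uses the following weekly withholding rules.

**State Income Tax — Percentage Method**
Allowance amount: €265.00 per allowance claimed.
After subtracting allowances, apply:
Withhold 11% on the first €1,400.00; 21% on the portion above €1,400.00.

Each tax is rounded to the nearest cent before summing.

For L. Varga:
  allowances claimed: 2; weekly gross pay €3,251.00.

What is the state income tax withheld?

State Income Tax: taxable = €3,251.00 − 2×€265.00 = €2,721.00
  €154.00 + 21% × (€2,721.00 − €1,400.00) = €154.00 + 21% × €1,321.00 = €431.41

€431.41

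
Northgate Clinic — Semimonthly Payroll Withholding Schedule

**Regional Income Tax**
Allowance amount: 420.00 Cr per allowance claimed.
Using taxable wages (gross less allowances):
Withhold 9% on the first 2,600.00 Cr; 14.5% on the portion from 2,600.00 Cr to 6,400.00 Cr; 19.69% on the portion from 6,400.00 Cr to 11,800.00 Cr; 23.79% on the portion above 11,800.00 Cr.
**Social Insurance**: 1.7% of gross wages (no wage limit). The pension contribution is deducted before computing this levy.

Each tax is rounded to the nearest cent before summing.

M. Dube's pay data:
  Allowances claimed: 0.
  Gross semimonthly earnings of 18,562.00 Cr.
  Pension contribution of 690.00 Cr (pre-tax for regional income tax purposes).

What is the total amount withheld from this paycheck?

3,596.61 Cr

Regional Income Tax: taxable = 18,562.00 Cr − 690.00 Cr = 17,872.00 Cr
  1,848.26 Cr + 23.79% × (17,872.00 Cr − 11,800.00 Cr) = 1,848.26 Cr + 23.79% × 6,072.00 Cr = 3,292.79 Cr
Social Insurance: 1.7% × 17,872.00 Cr = 303.82 Cr
Total: 3,292.79 Cr + 303.82 Cr = 3,596.61 Cr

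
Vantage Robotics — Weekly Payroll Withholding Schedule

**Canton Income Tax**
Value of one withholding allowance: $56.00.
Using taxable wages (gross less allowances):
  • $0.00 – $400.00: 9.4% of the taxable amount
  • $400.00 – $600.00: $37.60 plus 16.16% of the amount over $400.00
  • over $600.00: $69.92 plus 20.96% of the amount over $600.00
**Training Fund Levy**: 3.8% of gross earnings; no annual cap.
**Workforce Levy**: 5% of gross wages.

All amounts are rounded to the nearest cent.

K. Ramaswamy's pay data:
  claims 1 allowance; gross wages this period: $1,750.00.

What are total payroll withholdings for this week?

Canton Income Tax: taxable = $1,750.00 − 1×$56.00 = $1,694.00
  $69.92 + 20.96% × ($1,694.00 − $600.00) = $69.92 + 20.96% × $1,094.00 = $299.22
Training Fund Levy: 3.8% × $1,750.00 = $66.50
Workforce Levy: 5% × $1,750.00 = $87.50
Total: $299.22 + $66.50 + $87.50 = $453.22

$453.22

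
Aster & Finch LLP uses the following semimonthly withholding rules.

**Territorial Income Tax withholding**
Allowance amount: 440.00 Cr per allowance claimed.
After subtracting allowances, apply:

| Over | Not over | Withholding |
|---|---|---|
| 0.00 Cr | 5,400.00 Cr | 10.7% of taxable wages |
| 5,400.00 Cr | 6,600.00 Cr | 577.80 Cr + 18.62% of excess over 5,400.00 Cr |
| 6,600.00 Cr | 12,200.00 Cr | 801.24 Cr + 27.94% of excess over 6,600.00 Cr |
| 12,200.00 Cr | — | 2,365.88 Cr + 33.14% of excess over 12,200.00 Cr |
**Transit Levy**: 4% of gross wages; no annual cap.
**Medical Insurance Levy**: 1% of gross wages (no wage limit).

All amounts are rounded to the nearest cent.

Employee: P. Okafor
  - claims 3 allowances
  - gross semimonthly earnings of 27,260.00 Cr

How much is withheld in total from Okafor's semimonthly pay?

8,282.32 Cr

Territorial Income Tax: taxable = 27,260.00 Cr − 3×440.00 Cr = 25,940.00 Cr
  2,365.88 Cr + 33.14% × (25,940.00 Cr − 12,200.00 Cr) = 2,365.88 Cr + 33.14% × 13,740.00 Cr = 6,919.32 Cr
Transit Levy: 4% × 27,260.00 Cr = 1,090.40 Cr
Medical Insurance Levy: 1% × 27,260.00 Cr = 272.60 Cr
Total: 6,919.32 Cr + 1,090.40 Cr + 272.60 Cr = 8,282.32 Cr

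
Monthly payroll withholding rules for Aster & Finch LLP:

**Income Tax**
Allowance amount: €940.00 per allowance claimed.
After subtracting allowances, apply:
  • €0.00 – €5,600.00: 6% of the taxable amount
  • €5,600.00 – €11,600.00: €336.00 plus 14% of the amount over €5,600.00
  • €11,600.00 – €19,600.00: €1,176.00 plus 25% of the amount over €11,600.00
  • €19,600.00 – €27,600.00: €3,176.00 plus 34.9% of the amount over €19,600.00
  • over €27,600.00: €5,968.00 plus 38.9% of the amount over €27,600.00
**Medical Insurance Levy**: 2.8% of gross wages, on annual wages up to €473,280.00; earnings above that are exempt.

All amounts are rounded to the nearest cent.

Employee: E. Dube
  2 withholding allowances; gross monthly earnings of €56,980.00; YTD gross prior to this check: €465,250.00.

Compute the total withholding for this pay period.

Income Tax: taxable = €56,980.00 − 2×€940.00 = €55,100.00
  €5,968.00 + 38.9% × (€55,100.00 − €27,600.00) = €5,968.00 + 38.9% × €27,500.00 = €16,665.50
Medical Insurance Levy: cap €473,280.00 − YTD €465,250.00 = €8,030.00 subject; 2.8% × €8,030.00 = €224.84
Total: €16,665.50 + €224.84 = €16,890.34

€16,890.34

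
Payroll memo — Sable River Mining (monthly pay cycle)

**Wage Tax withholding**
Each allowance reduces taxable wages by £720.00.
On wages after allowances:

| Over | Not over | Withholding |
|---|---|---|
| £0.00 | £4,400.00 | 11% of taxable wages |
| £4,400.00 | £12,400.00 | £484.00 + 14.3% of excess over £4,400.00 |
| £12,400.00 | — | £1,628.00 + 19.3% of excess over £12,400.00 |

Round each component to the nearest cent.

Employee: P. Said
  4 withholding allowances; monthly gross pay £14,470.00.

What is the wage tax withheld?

Wage Tax: taxable = £14,470.00 − 4×£720.00 = £11,590.00
  £484.00 + 14.3% × (£11,590.00 − £4,400.00) = £484.00 + 14.3% × £7,190.00 = £1,512.17

£1,512.17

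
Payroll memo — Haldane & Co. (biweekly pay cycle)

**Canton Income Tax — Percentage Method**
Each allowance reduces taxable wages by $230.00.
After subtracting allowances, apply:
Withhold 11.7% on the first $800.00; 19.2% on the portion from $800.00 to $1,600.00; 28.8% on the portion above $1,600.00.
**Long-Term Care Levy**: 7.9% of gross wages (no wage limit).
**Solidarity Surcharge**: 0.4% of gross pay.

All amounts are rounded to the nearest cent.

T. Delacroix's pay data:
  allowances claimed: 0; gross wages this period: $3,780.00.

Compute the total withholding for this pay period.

$1,188.78

Canton Income Tax: taxable = $3,780.00
  $247.20 + 28.8% × ($3,780.00 − $1,600.00) = $247.20 + 28.8% × $2,180.00 = $875.04
Long-Term Care Levy: 7.9% × $3,780.00 = $298.62
Solidarity Surcharge: 0.4% × $3,780.00 = $15.12
Total: $875.04 + $298.62 + $15.12 = $1,188.78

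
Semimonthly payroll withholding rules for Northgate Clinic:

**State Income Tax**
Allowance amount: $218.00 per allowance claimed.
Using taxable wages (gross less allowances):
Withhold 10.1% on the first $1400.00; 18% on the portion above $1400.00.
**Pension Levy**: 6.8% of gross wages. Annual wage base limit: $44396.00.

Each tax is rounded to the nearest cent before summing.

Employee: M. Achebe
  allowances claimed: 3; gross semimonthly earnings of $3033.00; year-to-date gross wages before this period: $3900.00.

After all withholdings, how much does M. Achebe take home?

State Income Tax: taxable = $3033.00 − 3×$218.00 = $2379.00
  $141.40 + 18% × ($2379.00 − $1400.00) = $141.40 + 18% × $979.00 = $317.62
Pension Levy: 6.8% × $3033.00 = $206.24
Total withheld: $317.62 + $206.24 = $523.86
Net pay: $3033.00 − $523.86 = $2509.14

$2509.14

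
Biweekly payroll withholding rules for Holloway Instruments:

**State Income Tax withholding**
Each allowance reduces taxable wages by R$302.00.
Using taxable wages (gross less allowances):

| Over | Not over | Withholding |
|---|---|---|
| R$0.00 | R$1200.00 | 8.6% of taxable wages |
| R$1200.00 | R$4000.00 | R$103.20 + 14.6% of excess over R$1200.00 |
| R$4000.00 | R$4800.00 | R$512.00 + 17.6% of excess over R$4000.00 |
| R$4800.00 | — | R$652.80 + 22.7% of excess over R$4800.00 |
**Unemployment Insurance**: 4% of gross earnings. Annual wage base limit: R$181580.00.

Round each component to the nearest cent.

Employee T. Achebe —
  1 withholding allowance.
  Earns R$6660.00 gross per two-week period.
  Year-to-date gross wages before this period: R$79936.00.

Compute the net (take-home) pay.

State Income Tax: taxable = R$6660.00 − 1×R$302.00 = R$6358.00
  R$652.80 + 22.7% × (R$6358.00 − R$4800.00) = R$652.80 + 22.7% × R$1558.00 = R$1006.47
Unemployment Insurance: 4% × R$6660.00 = R$266.40
Total withheld: R$1006.47 + R$266.40 = R$1272.87
Net pay: R$6660.00 − R$1272.87 = R$5387.13

R$5387.13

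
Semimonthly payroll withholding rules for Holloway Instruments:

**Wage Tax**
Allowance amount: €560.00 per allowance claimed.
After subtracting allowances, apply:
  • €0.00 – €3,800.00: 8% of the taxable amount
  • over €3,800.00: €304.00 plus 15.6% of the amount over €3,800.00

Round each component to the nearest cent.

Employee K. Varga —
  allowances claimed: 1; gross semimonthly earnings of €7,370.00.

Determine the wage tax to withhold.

€773.56

Wage Tax: taxable = €7,370.00 − 1×€560.00 = €6,810.00
  €304.00 + 15.6% × (€6,810.00 − €3,800.00) = €304.00 + 15.6% × €3,010.00 = €773.56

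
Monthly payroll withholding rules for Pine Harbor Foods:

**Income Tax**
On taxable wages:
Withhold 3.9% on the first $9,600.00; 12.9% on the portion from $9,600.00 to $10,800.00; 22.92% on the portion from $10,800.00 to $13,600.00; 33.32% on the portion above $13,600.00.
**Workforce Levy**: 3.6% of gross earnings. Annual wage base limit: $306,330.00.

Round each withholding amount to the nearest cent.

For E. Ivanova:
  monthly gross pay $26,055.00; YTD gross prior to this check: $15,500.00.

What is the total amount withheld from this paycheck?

Income Tax: taxable = $26,055.00
  $1,170.96 + 33.32% × ($26,055.00 − $13,600.00) = $1,170.96 + 33.32% × $12,455.00 = $5,320.97
Workforce Levy: 3.6% × $26,055.00 = $937.98
Total: $5,320.97 + $937.98 = $6,258.95

$6,258.95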